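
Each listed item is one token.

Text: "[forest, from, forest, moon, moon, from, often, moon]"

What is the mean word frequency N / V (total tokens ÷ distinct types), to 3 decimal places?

N = 8 tokens, V = 4 types.
Mean frequency = N / V = 8 / 4 = 2.000

2.000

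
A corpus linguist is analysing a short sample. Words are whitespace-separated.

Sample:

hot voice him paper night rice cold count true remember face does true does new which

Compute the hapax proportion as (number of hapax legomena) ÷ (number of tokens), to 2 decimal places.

Frequencies: true:2, does:2, hot:1, voice:1, him:1, paper:1, night:1, rice:1, cold:1, count:1, remember:1, face:1, new:1, which:1
Hapax count = 12; token count = 16.
Ratio = 12 / 16 = 0.75

0.75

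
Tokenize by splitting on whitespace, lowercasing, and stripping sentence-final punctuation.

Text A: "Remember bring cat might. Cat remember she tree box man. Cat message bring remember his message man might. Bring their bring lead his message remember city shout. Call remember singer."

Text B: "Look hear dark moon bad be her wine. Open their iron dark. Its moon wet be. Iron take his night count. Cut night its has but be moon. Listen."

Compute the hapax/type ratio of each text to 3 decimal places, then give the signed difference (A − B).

-0.151

A: hapax=9, V=16, ratio=0.563
B: hapax=15, V=21, ratio=0.714
Difference = 0.563 − 0.714 = -0.151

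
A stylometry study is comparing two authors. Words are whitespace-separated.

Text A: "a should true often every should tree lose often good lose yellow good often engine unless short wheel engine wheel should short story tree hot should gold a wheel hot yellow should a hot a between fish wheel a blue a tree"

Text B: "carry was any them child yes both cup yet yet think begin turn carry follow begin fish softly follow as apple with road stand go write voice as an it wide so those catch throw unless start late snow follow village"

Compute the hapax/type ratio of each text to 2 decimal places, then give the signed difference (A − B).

A: hapax=8, V=19, ratio=0.42
B: hapax=30, V=35, ratio=0.86
Difference = 0.42 − 0.86 = -0.44

-0.44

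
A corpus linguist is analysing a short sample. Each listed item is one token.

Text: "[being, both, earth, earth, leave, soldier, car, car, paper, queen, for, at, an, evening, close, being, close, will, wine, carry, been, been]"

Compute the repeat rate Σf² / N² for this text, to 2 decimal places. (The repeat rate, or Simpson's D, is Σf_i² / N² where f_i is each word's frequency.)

Frequencies: being:2, earth:2, car:2, close:2, been:2, both:1, leave:1, soldier:1, paper:1, queen:1, for:1, at:1, an:1, evening:1, will:1, wine:1, carry:1
Σf² = 32; N² = 484
Repeat rate = 32 / 484 = 0.07

0.07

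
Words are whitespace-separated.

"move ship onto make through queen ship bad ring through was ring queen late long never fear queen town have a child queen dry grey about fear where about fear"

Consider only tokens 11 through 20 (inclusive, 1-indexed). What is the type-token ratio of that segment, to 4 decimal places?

0.9000

Segment tokens 11–20: was, ring, queen, late, long, never, fear, queen, town, have
Segment N = 10, segment V = 9.
TTR = 9 / 10 = 0.9000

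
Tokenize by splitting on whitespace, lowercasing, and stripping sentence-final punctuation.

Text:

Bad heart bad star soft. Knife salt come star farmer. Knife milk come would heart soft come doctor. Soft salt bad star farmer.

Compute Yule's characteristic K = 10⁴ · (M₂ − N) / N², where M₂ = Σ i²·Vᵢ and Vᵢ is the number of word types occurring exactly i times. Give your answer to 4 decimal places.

604.9149

Frequencies: bad:3, star:3, soft:3, come:3, heart:2, knife:2, salt:2, farmer:2, milk:1, would:1, doctor:1
N = 23. Frequency spectrum: V_1=3, V_2=4, V_3=4
M₂ = 1²·3 + 2²·4 + 3²·4 = 55
K = 10000 × (55 − 23) / 23² = 604.9149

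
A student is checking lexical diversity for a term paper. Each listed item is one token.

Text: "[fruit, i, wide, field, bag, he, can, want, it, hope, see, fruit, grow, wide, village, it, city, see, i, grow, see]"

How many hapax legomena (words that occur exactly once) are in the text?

8

Frequencies: see:3, fruit:2, i:2, wide:2, it:2, grow:2, field:1, bag:1, he:1, can:1, want:1, hope:1, village:1, city:1
Hapax (freq=1): bag, can, city, field, he, hope, village, want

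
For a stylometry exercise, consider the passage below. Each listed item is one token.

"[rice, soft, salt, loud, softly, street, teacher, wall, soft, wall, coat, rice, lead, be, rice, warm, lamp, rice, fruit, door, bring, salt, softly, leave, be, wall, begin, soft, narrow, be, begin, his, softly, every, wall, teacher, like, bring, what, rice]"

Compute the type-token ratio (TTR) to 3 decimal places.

0.575

N = 40 tokens, V = 23 types.
TTR = V / N = 23 / 40 = 0.575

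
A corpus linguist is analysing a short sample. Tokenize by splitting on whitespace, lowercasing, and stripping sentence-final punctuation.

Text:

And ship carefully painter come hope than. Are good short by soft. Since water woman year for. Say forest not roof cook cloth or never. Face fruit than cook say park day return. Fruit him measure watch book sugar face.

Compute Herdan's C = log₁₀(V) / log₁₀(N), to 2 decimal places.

N = 40, V = 35.
log₁₀(V) = 1.544068, log₁₀(N) = 1.602060
C = 1.544068 / 1.602060 = 0.96

0.96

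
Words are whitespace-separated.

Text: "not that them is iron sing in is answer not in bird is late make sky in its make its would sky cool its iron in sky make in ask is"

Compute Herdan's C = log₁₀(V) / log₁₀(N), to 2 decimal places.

0.81

N = 31, V = 16.
log₁₀(V) = 1.204120, log₁₀(N) = 1.491362
C = 1.204120 / 1.491362 = 0.81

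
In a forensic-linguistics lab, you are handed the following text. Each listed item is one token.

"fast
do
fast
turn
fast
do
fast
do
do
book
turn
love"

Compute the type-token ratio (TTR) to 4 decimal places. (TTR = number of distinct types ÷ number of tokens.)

N = 12 tokens, V = 5 types.
TTR = V / N = 5 / 12 = 0.4167

0.4167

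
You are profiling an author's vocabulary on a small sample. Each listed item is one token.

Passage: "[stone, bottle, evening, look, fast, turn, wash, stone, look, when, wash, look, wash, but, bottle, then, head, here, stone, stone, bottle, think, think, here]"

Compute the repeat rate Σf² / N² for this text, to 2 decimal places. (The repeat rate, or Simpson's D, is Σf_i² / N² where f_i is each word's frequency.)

0.10

Frequencies: stone:4, bottle:3, look:3, wash:3, here:2, think:2, evening:1, fast:1, turn:1, when:1, but:1, then:1, head:1
Σf² = 58; N² = 576
Repeat rate = 58 / 576 = 0.10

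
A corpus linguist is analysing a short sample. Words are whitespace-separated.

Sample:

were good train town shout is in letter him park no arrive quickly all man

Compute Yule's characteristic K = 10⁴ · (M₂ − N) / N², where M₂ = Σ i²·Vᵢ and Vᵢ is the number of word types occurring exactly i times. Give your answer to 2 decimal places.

Frequencies: were:1, good:1, train:1, town:1, shout:1, is:1, in:1, letter:1, him:1, park:1, no:1, arrive:1, quickly:1, all:1, man:1
N = 15. Frequency spectrum: V_1=15
M₂ = 1²·15 = 15
K = 10000 × (15 − 15) / 15² = 0.00

0.00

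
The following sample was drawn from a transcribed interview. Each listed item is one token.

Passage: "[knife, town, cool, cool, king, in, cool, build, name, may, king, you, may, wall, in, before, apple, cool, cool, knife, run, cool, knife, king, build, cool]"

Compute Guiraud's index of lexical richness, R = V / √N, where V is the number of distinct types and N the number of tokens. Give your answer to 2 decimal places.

2.55

N = 26, V = 13.
√N = 5.099020
R = 13 / 5.099020 = 2.55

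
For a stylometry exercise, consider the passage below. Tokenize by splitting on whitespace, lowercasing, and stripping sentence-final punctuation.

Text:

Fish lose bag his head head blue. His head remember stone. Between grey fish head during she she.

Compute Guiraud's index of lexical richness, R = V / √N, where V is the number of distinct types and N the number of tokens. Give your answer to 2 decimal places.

N = 18, V = 12.
√N = 4.242641
R = 12 / 4.242641 = 2.83

2.83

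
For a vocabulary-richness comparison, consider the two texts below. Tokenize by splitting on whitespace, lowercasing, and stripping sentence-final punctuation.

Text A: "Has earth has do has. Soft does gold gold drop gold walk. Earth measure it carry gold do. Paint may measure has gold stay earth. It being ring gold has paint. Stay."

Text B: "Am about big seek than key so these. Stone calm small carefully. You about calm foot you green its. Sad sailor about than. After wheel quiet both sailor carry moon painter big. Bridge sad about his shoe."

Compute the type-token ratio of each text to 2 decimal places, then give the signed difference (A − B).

-0.26

TTR(A) = 16/32 = 0.50
TTR(B) = 28/37 = 0.76
Difference = 0.50 − 0.76 = -0.26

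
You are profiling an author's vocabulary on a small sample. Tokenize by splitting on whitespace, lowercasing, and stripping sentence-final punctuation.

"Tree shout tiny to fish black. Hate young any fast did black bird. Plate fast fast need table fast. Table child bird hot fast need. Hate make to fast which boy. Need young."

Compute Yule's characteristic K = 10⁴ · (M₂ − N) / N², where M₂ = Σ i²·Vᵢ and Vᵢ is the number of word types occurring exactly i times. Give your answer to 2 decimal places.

440.77

Frequencies: fast:6, need:3, to:2, black:2, hate:2, young:2, bird:2, table:2, tree:1, shout:1, tiny:1, fish:1, any:1, did:1, plate:1, child:1, hot:1, make:1, which:1, boy:1
N = 33. Frequency spectrum: V_1=12, V_2=6, V_3=1, V_6=1
M₂ = 1²·12 + 2²·6 + 3²·1 + 6²·1 = 81
K = 10000 × (81 − 33) / 33² = 440.77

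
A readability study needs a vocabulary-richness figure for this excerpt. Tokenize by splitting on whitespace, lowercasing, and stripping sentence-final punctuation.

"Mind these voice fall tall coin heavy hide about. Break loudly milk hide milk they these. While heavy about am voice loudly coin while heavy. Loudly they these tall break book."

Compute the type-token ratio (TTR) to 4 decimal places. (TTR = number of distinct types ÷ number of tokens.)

N = 31 tokens, V = 16 types.
TTR = V / N = 16 / 31 = 0.5161

0.5161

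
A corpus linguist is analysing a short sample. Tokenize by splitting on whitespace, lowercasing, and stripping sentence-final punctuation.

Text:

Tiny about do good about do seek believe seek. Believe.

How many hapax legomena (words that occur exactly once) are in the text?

2

Frequencies: about:2, do:2, seek:2, believe:2, tiny:1, good:1
Hapax (freq=1): good, tiny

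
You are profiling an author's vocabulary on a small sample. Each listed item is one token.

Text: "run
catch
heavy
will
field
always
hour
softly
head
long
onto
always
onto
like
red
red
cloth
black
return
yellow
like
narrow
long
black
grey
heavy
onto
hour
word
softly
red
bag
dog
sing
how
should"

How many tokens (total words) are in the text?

Tokens: run, catch, heavy, will, field, always, hour, softly, head, long, onto, always, onto, like, red, red, cloth, black, return, yellow, like, narrow, long, black, grey, heavy, onto, hour, word, softly, red, bag, dog, sing, how, should
N = 36

36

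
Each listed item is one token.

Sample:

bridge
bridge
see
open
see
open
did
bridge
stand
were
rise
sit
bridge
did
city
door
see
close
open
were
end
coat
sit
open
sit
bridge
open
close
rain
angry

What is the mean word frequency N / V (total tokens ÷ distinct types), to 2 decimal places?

N = 30 tokens, V = 15 types.
Mean frequency = N / V = 30 / 15 = 2.00

2.00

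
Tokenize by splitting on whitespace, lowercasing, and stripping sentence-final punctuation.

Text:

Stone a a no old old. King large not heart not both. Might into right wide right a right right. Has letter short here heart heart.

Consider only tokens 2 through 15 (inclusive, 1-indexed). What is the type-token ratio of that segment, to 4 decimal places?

Segment tokens 2–15: a, a, no, old, old, king, large, not, heart, not, both, might, into, right
Segment N = 14, segment V = 11.
TTR = 11 / 14 = 0.7857

0.7857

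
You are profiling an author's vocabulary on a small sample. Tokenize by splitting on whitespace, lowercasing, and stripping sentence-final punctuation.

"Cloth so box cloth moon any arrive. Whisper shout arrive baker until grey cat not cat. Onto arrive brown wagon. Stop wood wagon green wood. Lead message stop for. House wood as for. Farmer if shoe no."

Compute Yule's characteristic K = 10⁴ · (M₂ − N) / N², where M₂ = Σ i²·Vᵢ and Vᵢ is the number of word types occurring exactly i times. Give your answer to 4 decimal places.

Frequencies: arrive:3, wood:3, cloth:2, cat:2, wagon:2, stop:2, for:2, so:1, box:1, moon:1, any:1, whisper:1, shout:1, baker:1, until:1, grey:1, not:1, onto:1, brown:1, green:1, … (8 more, each freq 1)
N = 37. Frequency spectrum: V_1=21, V_2=5, V_3=2
M₂ = 1²·21 + 2²·5 + 3²·2 = 59
K = 10000 × (59 − 37) / 37² = 160.7012

160.7012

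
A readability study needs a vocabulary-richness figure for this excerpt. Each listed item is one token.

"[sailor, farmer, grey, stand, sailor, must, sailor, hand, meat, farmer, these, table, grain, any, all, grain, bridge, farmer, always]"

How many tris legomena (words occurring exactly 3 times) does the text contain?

2

Frequencies: sailor:3, farmer:3, grain:2, grey:1, stand:1, must:1, hand:1, meat:1, these:1, table:1, any:1, all:1, bridge:1, always:1
Words with frequency 3: farmer, sailor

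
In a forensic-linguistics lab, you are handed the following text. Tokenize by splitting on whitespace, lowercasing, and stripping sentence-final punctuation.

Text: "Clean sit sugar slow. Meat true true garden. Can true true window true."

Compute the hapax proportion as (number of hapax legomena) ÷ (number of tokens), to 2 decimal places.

0.62

Frequencies: true:5, clean:1, sit:1, sugar:1, slow:1, meat:1, garden:1, can:1, window:1
Hapax count = 8; token count = 13.
Ratio = 8 / 13 = 0.62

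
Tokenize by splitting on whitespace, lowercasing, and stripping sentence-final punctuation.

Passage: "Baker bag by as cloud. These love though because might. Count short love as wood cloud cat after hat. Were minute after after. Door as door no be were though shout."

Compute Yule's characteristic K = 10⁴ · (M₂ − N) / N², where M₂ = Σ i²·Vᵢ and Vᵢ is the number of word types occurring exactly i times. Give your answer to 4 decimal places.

Frequencies: as:3, after:3, cloud:2, love:2, though:2, were:2, door:2, baker:1, bag:1, by:1, these:1, because:1, might:1, count:1, short:1, wood:1, cat:1, hat:1, minute:1, no:1, … (2 more, each freq 1)
N = 31. Frequency spectrum: V_1=15, V_2=5, V_3=2
M₂ = 1²·15 + 2²·5 + 3²·2 = 53
K = 10000 × (53 − 31) / 31² = 228.9282

228.9282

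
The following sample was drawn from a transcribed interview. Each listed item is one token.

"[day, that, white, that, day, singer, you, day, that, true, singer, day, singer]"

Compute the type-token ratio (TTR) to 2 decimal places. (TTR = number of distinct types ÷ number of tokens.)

0.46

N = 13 tokens, V = 6 types.
TTR = V / N = 6 / 13 = 0.46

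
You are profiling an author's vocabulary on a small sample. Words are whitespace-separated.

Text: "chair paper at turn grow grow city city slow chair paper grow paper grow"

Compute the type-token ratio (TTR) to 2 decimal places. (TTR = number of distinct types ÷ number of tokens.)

0.50

N = 14 tokens, V = 7 types.
TTR = V / N = 7 / 14 = 0.50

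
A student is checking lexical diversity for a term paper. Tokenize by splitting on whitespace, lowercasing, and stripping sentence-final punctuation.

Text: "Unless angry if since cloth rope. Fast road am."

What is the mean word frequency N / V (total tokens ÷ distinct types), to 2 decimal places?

N = 9 tokens, V = 9 types.
Mean frequency = N / V = 9 / 9 = 1.00

1.00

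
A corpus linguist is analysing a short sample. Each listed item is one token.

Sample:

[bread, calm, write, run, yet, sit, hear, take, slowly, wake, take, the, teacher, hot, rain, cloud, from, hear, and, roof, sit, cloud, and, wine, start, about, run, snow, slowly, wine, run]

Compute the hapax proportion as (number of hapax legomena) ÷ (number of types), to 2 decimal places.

0.64

Frequencies: run:3, sit:2, hear:2, take:2, slowly:2, cloud:2, and:2, wine:2, bread:1, calm:1, write:1, yet:1, wake:1, the:1, teacher:1, hot:1, rain:1, from:1, roof:1, start:1, … (2 more, each freq 1)
Hapax count = 14; type count = 22.
Ratio = 14 / 22 = 0.64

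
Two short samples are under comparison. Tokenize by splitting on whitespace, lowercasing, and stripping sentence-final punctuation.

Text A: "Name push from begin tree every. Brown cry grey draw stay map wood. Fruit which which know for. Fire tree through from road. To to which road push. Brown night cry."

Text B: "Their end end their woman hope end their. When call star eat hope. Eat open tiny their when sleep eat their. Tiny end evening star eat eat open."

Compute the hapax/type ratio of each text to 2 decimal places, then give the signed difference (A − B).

A: hapax=14, V=22, ratio=0.64
B: hapax=4, V=12, ratio=0.33
Difference = 0.64 − 0.33 = 0.31

0.31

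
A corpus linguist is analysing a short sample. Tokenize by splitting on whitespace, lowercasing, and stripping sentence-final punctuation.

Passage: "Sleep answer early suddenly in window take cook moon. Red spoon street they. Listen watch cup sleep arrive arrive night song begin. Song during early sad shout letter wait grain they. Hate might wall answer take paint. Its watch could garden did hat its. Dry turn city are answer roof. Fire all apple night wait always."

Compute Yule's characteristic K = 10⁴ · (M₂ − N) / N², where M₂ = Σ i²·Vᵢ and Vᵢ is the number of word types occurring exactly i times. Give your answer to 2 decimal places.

82.91

Frequencies: answer:3, sleep:2, early:2, take:2, they:2, watch:2, arrive:2, night:2, song:2, wait:2, its:2, suddenly:1, in:1, window:1, cook:1, moon:1, red:1, spoon:1, street:1, listen:1, … (24 more, each freq 1)
N = 56. Frequency spectrum: V_1=33, V_2=10, V_3=1
M₂ = 1²·33 + 2²·10 + 3²·1 = 82
K = 10000 × (82 − 56) / 56² = 82.91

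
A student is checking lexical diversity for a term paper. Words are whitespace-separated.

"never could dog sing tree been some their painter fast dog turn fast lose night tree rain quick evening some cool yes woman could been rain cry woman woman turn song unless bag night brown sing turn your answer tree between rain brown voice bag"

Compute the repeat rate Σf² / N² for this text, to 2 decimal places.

0.04

Frequencies: tree:3, turn:3, rain:3, woman:3, could:2, dog:2, sing:2, been:2, some:2, fast:2, night:2, bag:2, brown:2, never:1, their:1, painter:1, lose:1, quick:1, evening:1, cool:1, … (8 more, each freq 1)
Σf² = 87; N² = 2025
Repeat rate = 87 / 2025 = 0.04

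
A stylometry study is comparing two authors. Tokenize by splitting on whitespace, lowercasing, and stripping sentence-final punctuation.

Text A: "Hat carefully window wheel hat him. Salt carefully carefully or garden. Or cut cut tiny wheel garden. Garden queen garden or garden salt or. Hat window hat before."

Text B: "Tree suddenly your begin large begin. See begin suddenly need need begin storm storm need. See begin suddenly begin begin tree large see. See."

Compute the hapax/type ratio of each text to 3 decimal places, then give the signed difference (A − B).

0.208

A: hapax=4, V=12, ratio=0.333
B: hapax=1, V=8, ratio=0.125
Difference = 0.333 − 0.125 = 0.208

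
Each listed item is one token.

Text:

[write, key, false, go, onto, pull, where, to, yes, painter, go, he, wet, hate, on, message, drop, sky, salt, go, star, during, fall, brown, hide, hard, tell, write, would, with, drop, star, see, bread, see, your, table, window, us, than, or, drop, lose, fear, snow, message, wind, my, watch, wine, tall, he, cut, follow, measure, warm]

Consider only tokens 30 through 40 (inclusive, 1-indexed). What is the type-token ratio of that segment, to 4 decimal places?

Segment tokens 30–40: with, drop, star, see, bread, see, your, table, window, us, than
Segment N = 11, segment V = 10.
TTR = 10 / 11 = 0.9091

0.9091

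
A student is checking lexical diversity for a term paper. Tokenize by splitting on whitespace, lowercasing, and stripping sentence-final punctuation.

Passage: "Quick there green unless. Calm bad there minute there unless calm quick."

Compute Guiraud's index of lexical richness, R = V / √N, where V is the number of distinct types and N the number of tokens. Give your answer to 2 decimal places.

N = 12, V = 7.
√N = 3.464102
R = 7 / 3.464102 = 2.02

2.02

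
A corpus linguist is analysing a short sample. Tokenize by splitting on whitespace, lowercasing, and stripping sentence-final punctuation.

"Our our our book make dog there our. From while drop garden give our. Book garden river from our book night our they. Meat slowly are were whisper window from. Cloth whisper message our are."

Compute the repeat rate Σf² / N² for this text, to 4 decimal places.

Frequencies: our:8, book:3, from:3, garden:2, are:2, whisper:2, make:1, dog:1, there:1, while:1, drop:1, give:1, river:1, night:1, they:1, meat:1, slowly:1, were:1, window:1, cloth:1, … (1 more, each freq 1)
Σf² = 109; N² = 1225
Repeat rate = 109 / 1225 = 0.0890

0.0890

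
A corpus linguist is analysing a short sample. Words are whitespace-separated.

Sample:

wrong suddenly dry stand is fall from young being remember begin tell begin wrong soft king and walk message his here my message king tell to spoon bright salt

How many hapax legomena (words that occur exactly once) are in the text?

19

Frequencies: wrong:2, begin:2, tell:2, king:2, message:2, suddenly:1, dry:1, stand:1, is:1, fall:1, from:1, young:1, being:1, remember:1, soft:1, and:1, walk:1, his:1, here:1, my:1, … (4 more, each freq 1)
Hapax (freq=1): and, being, bright, dry, fall, from, here, his, is, my, remember, salt, soft, spoon, stand, suddenly, to, walk, young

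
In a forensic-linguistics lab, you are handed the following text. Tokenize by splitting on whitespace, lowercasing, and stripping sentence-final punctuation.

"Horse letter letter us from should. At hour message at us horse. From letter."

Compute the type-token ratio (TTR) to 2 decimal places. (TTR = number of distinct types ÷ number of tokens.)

0.57

N = 14 tokens, V = 8 types.
TTR = V / N = 8 / 14 = 0.57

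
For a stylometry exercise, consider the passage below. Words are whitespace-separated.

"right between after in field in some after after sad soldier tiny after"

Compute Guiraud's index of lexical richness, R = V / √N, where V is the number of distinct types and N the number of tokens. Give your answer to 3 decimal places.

2.496

N = 13, V = 9.
√N = 3.605551
R = 9 / 3.605551 = 2.496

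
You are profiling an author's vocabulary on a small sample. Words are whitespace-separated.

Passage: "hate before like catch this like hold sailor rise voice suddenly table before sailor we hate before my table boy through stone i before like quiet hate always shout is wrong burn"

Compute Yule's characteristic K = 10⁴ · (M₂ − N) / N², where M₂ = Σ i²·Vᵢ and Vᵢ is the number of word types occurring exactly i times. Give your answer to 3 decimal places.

Frequencies: before:4, hate:3, like:3, sailor:2, table:2, catch:1, this:1, hold:1, rise:1, voice:1, suddenly:1, we:1, my:1, boy:1, through:1, stone:1, i:1, quiet:1, always:1, shout:1, … (3 more, each freq 1)
N = 32. Frequency spectrum: V_1=18, V_2=2, V_3=2, V_4=1
M₂ = 1²·18 + 2²·2 + 3²·2 + 4²·1 = 60
K = 10000 × (60 − 32) / 32² = 273.438

273.438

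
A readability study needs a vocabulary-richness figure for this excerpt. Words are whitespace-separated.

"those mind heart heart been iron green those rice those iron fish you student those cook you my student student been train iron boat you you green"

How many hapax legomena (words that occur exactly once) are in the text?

7

Frequencies: those:4, you:4, iron:3, student:3, heart:2, been:2, green:2, mind:1, rice:1, fish:1, cook:1, my:1, train:1, boat:1
Hapax (freq=1): boat, cook, fish, mind, my, rice, train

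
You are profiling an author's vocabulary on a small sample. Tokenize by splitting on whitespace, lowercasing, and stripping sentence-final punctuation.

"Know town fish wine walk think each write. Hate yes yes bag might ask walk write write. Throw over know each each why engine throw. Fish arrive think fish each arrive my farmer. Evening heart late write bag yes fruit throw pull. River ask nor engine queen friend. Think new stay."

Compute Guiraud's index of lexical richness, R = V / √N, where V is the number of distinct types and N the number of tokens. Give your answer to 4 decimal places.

4.3409

N = 51, V = 31.
√N = 7.141428
R = 31 / 7.141428 = 4.3409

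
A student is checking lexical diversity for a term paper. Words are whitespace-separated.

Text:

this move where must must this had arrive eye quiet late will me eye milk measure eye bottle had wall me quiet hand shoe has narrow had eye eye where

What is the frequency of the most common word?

5

Frequencies: eye:5, had:3, this:2, where:2, must:2, quiet:2, me:2, move:1, arrive:1, late:1, will:1, milk:1, measure:1, bottle:1, wall:1, hand:1, shoe:1, has:1, narrow:1
Most common: 'eye' with frequency 5.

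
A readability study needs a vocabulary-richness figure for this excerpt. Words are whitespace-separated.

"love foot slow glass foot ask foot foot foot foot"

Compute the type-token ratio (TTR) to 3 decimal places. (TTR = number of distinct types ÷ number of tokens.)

N = 10 tokens, V = 5 types.
TTR = V / N = 5 / 10 = 0.500

0.500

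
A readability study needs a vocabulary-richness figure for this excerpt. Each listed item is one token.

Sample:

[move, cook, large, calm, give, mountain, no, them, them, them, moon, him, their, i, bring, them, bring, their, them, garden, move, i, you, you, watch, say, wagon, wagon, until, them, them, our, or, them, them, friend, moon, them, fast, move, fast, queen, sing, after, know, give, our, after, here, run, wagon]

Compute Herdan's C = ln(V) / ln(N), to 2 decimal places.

0.86

N = 51, V = 29.
ln(V) = 3.367296, ln(N) = 3.931826
C = 3.367296 / 3.931826 = 0.86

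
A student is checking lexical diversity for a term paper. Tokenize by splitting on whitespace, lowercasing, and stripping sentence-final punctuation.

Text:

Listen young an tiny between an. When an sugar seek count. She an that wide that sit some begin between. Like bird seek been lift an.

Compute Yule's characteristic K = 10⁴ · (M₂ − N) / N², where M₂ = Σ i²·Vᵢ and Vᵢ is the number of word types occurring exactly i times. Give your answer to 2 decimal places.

Frequencies: an:5, between:2, seek:2, that:2, listen:1, young:1, tiny:1, when:1, sugar:1, count:1, she:1, wide:1, sit:1, some:1, begin:1, like:1, bird:1, been:1, lift:1
N = 26. Frequency spectrum: V_1=15, V_2=3, V_5=1
M₂ = 1²·15 + 2²·3 + 5²·1 = 52
K = 10000 × (52 − 26) / 26² = 384.62

384.62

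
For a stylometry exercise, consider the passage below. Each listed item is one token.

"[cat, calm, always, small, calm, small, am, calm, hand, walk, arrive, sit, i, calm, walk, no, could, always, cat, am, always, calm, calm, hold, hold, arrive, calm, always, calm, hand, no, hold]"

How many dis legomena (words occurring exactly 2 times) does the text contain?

7

Frequencies: calm:8, always:4, hold:3, cat:2, small:2, am:2, hand:2, walk:2, arrive:2, no:2, sit:1, i:1, could:1
Words with frequency 2: am, arrive, cat, hand, no, small, walk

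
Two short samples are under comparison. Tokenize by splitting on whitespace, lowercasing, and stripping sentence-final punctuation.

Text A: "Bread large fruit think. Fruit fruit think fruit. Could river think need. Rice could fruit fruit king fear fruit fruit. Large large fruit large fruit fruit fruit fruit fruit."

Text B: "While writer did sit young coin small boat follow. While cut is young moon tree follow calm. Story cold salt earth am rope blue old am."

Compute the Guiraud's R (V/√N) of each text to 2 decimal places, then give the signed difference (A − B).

-2.45

A: V=10, N=29, R=1.86
B: V=22, N=26, R=4.31
Difference = 1.86 − 4.31 = -2.45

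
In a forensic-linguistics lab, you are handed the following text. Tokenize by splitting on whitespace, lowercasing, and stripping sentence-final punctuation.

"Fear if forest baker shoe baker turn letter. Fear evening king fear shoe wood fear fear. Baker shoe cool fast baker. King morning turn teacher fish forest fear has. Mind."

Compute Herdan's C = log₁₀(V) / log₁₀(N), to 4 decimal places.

0.8330

N = 30, V = 17.
log₁₀(V) = 1.230449, log₁₀(N) = 1.477121
C = 1.230449 / 1.477121 = 0.8330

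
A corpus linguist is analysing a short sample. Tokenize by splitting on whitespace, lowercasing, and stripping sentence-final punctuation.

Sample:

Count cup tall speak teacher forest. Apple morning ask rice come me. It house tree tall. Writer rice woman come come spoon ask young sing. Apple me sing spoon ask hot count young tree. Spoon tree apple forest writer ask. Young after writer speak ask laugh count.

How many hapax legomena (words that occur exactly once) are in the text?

9

Frequencies: ask:5, count:3, apple:3, come:3, tree:3, writer:3, spoon:3, young:3, tall:2, speak:2, forest:2, rice:2, me:2, sing:2, cup:1, teacher:1, morning:1, it:1, house:1, woman:1, … (3 more, each freq 1)
Hapax (freq=1): after, cup, hot, house, it, laugh, morning, teacher, woman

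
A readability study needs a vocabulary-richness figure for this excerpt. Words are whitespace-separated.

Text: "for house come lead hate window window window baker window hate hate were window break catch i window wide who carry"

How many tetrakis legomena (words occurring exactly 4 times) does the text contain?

Frequencies: window:6, hate:3, for:1, house:1, come:1, lead:1, baker:1, were:1, break:1, catch:1, i:1, wide:1, who:1, carry:1
Words with frequency 4: (none)

0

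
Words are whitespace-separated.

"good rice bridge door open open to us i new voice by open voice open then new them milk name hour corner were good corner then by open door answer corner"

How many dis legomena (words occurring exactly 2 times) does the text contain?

Frequencies: open:5, corner:3, good:2, door:2, new:2, voice:2, by:2, then:2, rice:1, bridge:1, to:1, us:1, i:1, them:1, milk:1, name:1, hour:1, were:1, answer:1
Words with frequency 2: by, door, good, new, then, voice

6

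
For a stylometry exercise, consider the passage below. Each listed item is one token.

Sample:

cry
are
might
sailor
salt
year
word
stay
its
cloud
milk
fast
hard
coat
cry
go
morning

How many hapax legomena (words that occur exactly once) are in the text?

15

Frequencies: cry:2, are:1, might:1, sailor:1, salt:1, year:1, word:1, stay:1, its:1, cloud:1, milk:1, fast:1, hard:1, coat:1, go:1, morning:1
Hapax (freq=1): are, cloud, coat, fast, go, hard, its, might, milk, morning, sailor, salt, stay, word, year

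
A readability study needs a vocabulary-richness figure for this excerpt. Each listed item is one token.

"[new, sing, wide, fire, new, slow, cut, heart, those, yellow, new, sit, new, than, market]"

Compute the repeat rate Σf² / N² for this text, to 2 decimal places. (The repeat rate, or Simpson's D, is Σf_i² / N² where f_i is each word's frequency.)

Frequencies: new:4, sing:1, wide:1, fire:1, slow:1, cut:1, heart:1, those:1, yellow:1, sit:1, than:1, market:1
Σf² = 27; N² = 225
Repeat rate = 27 / 225 = 0.12

0.12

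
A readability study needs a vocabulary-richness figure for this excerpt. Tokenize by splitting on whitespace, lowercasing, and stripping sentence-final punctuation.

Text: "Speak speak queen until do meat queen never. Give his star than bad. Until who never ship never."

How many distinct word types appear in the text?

13

Distinct types: {bad, do, give, his, meat, never, queen, ship, speak, star, than, until, who}
V = 13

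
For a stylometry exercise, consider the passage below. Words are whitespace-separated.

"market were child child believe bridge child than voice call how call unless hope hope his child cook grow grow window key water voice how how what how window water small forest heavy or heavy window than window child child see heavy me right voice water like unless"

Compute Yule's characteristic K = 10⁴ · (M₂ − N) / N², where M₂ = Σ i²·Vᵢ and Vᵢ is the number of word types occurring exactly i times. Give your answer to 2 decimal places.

Frequencies: child:6, how:4, window:4, voice:3, water:3, heavy:3, than:2, call:2, unless:2, hope:2, grow:2, market:1, were:1, believe:1, bridge:1, his:1, cook:1, key:1, what:1, small:1, … (6 more, each freq 1)
N = 48. Frequency spectrum: V_1=15, V_2=5, V_3=3, V_4=2, V_6=1
M₂ = 1²·15 + 2²·5 + 3²·3 + 4²·2 + 6²·1 = 130
K = 10000 × (130 − 48) / 48² = 355.90

355.90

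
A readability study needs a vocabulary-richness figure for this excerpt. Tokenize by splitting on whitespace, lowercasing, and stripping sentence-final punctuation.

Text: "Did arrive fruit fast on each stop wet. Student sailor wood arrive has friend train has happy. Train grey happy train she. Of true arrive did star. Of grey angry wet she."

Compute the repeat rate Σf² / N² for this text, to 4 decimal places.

Frequencies: arrive:3, train:3, did:2, wet:2, has:2, happy:2, grey:2, she:2, of:2, fruit:1, fast:1, on:1, each:1, stop:1, student:1, sailor:1, wood:1, friend:1, true:1, star:1, … (1 more, each freq 1)
Σf² = 58; N² = 1024
Repeat rate = 58 / 1024 = 0.0566

0.0566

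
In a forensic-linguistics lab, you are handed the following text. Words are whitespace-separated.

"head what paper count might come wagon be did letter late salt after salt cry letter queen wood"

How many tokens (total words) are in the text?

Tokens: head, what, paper, count, might, come, wagon, be, did, letter, late, salt, after, salt, cry, letter, queen, wood
N = 18

18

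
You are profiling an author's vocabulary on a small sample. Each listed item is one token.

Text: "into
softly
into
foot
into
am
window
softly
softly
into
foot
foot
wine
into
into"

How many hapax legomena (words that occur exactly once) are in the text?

Frequencies: into:6, softly:3, foot:3, am:1, window:1, wine:1
Hapax (freq=1): am, window, wine

3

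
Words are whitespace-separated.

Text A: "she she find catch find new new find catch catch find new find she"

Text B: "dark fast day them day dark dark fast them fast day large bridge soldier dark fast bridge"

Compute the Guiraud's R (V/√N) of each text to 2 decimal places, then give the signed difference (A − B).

A: V=4, N=14, R=1.07
B: V=7, N=17, R=1.70
Difference = 1.07 − 1.70 = -0.63

-0.63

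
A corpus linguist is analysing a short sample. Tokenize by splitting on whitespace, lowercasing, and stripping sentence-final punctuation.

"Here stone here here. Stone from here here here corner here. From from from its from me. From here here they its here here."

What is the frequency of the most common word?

11

Frequencies: here:11, from:6, stone:2, its:2, corner:1, me:1, they:1
Most common: 'here' with frequency 11.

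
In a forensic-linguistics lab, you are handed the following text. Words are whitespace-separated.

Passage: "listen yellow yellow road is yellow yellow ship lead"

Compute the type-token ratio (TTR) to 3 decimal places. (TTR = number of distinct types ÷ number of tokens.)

0.667

N = 9 tokens, V = 6 types.
TTR = V / N = 6 / 9 = 0.667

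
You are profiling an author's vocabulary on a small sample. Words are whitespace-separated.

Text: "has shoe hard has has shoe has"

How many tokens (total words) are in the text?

Tokens: has, shoe, hard, has, has, shoe, has
N = 7

7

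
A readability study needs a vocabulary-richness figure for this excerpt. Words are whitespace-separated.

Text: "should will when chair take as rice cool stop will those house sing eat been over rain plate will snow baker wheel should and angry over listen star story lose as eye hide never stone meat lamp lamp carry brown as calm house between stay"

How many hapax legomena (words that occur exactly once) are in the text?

Frequencies: will:3, as:3, should:2, house:2, over:2, lamp:2, when:1, chair:1, take:1, rice:1, cool:1, stop:1, those:1, sing:1, eat:1, been:1, rain:1, plate:1, snow:1, baker:1, … (17 more, each freq 1)
Hapax (freq=1): and, angry, baker, been, between, brown, calm, carry, chair, cool, eat, eye, hide, listen, lose, meat, never, plate, rain, rice, sing, snow, star, stay, stone, stop, story, take, those, wheel, when

31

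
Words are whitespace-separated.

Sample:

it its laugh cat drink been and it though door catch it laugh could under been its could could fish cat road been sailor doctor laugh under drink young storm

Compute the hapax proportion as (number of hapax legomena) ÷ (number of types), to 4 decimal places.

Frequencies: it:3, laugh:3, been:3, could:3, its:2, cat:2, drink:2, under:2, and:1, though:1, door:1, catch:1, fish:1, road:1, sailor:1, doctor:1, young:1, storm:1
Hapax count = 10; type count = 18.
Ratio = 10 / 18 = 0.5556

0.5556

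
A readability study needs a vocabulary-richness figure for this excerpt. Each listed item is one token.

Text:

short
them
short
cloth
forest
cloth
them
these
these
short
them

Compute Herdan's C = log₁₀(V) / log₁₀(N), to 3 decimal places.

N = 11, V = 5.
log₁₀(V) = 0.698970, log₁₀(N) = 1.041393
C = 0.698970 / 1.041393 = 0.671

0.671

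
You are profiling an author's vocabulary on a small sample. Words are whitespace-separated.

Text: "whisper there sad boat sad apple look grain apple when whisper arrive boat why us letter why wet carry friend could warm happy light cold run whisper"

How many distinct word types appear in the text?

Distinct types: {apple, arrive, boat, carry, cold, could, friend, grain, happy, letter, light, look, run, sad, there, us, warm, wet, when, whisper, why}
V = 21

21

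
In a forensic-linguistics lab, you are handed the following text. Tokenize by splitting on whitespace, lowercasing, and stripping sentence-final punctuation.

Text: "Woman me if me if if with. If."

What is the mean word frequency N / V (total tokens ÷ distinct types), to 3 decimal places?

N = 8 tokens, V = 4 types.
Mean frequency = N / V = 8 / 4 = 2.000

2.000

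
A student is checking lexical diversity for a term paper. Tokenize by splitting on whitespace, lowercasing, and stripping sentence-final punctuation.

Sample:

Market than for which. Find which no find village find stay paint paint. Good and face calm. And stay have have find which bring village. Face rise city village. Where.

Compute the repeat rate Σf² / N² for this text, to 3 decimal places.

0.071

Frequencies: find:4, which:3, village:3, stay:2, paint:2, and:2, face:2, have:2, market:1, than:1, for:1, no:1, good:1, calm:1, bring:1, rise:1, city:1, where:1
Σf² = 64; N² = 900
Repeat rate = 64 / 900 = 0.071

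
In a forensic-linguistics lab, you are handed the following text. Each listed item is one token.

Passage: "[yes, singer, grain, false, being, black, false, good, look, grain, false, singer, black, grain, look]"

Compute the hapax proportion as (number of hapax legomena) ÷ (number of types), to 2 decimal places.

0.38

Frequencies: grain:3, false:3, singer:2, black:2, look:2, yes:1, being:1, good:1
Hapax count = 3; type count = 8.
Ratio = 3 / 8 = 0.38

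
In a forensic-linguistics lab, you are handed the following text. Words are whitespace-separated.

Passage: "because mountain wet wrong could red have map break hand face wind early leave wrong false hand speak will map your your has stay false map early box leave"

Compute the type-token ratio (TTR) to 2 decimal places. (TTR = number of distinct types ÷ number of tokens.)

0.72

N = 29 tokens, V = 21 types.
TTR = V / N = 21 / 29 = 0.72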